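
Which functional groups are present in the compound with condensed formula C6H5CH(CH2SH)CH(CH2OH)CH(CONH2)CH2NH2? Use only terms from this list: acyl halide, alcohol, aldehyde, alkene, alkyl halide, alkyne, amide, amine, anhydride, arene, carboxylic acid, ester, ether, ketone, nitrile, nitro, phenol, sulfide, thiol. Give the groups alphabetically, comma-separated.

alcohol, amide, amine, arene, thiol

Taking each segment in turn:
  C6H5: C6H5– phenyl ring → arene.
  CH(CH2SH): pendant –CH2SH → thiol.
  CH(CH2OH): pendant –CH2OH on an sp³ backbone C → alcohol.
  CH(CONH2): pendant –CONH2: carbonyl C bonded to C and N → amide.
  CH2NH2: –NH2 on an sp³ carbon with no adjacent C=O → amine.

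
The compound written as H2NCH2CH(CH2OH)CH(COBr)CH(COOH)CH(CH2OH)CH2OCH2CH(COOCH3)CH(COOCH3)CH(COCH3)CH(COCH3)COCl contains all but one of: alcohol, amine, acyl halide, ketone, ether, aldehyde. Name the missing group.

amine: present (H2NCH2 — –NH2 on an sp³ carbon with no adjacent C=O → amine).
acyl halide: present (CH(COBr) — pendant –C(=O)X: carbonyl C bonded to C and halogen → acyl halide).
alcohol: present (CH(CH2OH) — pendant –CH2OH on an sp³ backbone C → alcohol).
ether: present (CH2OCH2 — C–O–C with sp³ carbons on both sides and no adjacent C=O → ether).
ketone: present (CH(COCH3) — pendant –COCH3: carbonyl C bonded to two carbons → ketone).
aldehyde: absent. In CH(COCH3), the carbonyl carbon is bonded to two carbons, so it is a ketone, not an aldehyde. In CH(COOH), the carbonyl carbon bears –OH, not –H, so it is a carboxylic acid.

aldehyde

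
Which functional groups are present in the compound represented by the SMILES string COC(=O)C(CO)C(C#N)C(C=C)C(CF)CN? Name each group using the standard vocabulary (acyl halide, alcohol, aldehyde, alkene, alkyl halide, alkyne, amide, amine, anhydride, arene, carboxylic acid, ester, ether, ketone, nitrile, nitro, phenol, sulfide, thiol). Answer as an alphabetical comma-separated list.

Working along the chain:
  CH3OOC: CH3O–C(=O)–: carbonyl C bonded to C and to –OCH3 → ester (not ketone + ether).
  CH(CH2OH): pendant –CH2OH on an sp³ backbone C → alcohol.
  CH(CN): pendant –C≡N: nitrile.
  CH(CH=CH2): pendant –CH=CH2: C=C double bond → alkene.
  CH(CH2F): pendant –CH2X: halogen on sp³ carbon → alkyl halide.
  CH2NH2: –NH2 on an sp³ carbon with no adjacent C=O → amine.

alcohol, alkene, alkyl halide, amine, ester, nitrile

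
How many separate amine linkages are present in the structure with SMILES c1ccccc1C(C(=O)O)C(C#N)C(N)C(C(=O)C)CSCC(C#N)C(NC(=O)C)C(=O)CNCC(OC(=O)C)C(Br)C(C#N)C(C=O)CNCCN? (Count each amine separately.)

C6H5– phenyl ring → arene.
pendant –COOH: carbonyl C bonded to C and –OH → carboxylic acid.
pendant –C≡N: nitrile.
–NH2 on an sp³ carbon with no adjacent C=O → amine.
pendant –COCH3: carbonyl C bonded to two carbons → ketone.
C–S–C linkage → sulfide (thioether).
pendant –C≡N: nitrile.
pendant –NHC(=O)CH3: N bonded to a carbonyl → amide (not amine).
–C(=O)– with carbon on both sides → ketone.
C–N–C with sp³ carbons and no adjacent C=O → amine (secondary).
pendant –OC(=O)CH3: an acyloxy group → ester.
halogen on an sp³ carbon → alkyl halide.
pendant –C≡N: nitrile.
pendant –CHO: carbonyl C bonded to C and H → aldehyde.
C–N–C with sp³ carbons and no adjacent C=O → amine (secondary).
–NH2 on an sp³ carbon with no adjacent C=O → amine.
Amine appears at: CH(NH2), CH2NHCH2, CH2NHCH2, CH2NH2 → 4.

4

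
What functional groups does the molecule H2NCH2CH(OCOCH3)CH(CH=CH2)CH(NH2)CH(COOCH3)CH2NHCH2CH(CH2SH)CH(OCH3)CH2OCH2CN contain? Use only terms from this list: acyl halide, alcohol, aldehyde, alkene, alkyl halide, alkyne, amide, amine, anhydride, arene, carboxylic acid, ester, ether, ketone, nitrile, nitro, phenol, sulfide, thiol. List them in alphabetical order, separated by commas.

alkene, amine, ester, ether, nitrile, thiol

–NH2 on an sp³ carbon with no adjacent C=O → amine.
pendant –OC(=O)CH3: an acyloxy group → ester.
pendant –CH=CH2: C=C double bond → alkene.
–NH2 on an sp³ carbon with no adjacent C=O → amine.
pendant –COOCH3: carbonyl C bonded to C and –OCH3 → ester.
C–N–C with sp³ carbons and no adjacent C=O → amine (secondary).
pendant –CH2SH → thiol.
pendant –OCH3: C–O–C with sp³ C, no adjacent C=O → ether.
C–O–C with sp³ carbons on both sides and no adjacent C=O → ether.
–C≡N: carbon triple-bonded to nitrogen → nitrile.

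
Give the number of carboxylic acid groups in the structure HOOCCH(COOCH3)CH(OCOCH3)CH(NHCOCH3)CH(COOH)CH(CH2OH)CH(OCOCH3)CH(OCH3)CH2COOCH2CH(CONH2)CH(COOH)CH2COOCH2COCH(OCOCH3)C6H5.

–COOH: carbonyl C bonded to –OH and C → carboxylic acid (the –OH is not a separate alcohol).
pendant –COOCH3: carbonyl C bonded to C and –OCH3 → ester.
pendant –OC(=O)CH3: an acyloxy group → ester.
pendant –NHC(=O)CH3: N bonded to a carbonyl → amide (not amine).
pendant –COOH: carbonyl C bonded to C and –OH → carboxylic acid.
pendant –CH2OH on an sp³ backbone C → alcohol.
pendant –OC(=O)CH3: an acyloxy group → ester.
pendant –OCH3: C–O–C with sp³ C, no adjacent C=O → ether.
–C(=O)–O–C with C on the carbonyl side → ester.
pendant –CONH2: carbonyl C bonded to C and N → amide.
pendant –COOH: carbonyl C bonded to C and –OH → carboxylic acid.
–C(=O)–O–C with C on the carbonyl side → ester.
–C(=O)– with carbon on both sides → ketone.
pendant –OC(=O)CH3: an acyloxy group → ester.
–C6H5 phenyl ring → arene.
Carboxylic acid appears at: HOOC, CH(COOH), CH(COOH) → 3.

3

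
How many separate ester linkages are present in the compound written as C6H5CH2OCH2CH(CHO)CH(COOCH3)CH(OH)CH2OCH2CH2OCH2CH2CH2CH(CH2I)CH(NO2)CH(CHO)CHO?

1

Reading the structure from left to right:
  C6H5: C6H5– phenyl ring → arene.
  CH2OCH2: C–O–C with sp³ carbons on both sides and no adjacent C=O → ether.
  CH(CHO): pendant –CHO: carbonyl C bonded to C and H → aldehyde.
  CH(COOCH3): pendant –COOCH3: carbonyl C bonded to C and –OCH3 → ester.
  CH(OH): –OH on an sp³ carbon → alcohol (secondary).
  CH2OCH2: C–O–C with sp³ carbons on both sides and no adjacent C=O → ether.
  CH2OCH2: C–O–C with sp³ carbons on both sides and no adjacent C=O → ether.
  CH(CH2I): pendant –CH2X: halogen on sp³ carbon → alkyl halide.
  CH(NO2): –NO2 on an sp³ carbon → nitro (the N=O is not a carbonyl).
  CH(CHO): pendant –CHO: carbonyl C bonded to C and H → aldehyde.
  CHO: terminal –CHO: carbonyl C bonded to H and C → aldehyde.
Ester appears at: CH(COOCH3) → 1.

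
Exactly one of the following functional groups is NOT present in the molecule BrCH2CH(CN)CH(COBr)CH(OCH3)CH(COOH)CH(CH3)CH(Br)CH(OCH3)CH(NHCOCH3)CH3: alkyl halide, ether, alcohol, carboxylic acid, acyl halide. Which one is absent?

alcohol

ether: present (CH(OCH3) — pendant –OCH3: C–O–C with sp³ C, no adjacent C=O → ether).
carboxylic acid: present (CH(COOH) — pendant –COOH: carbonyl C bonded to C and –OH → carboxylic acid).
alkyl halide: present (BrCH2 — halogen on an sp³ carbon → alkyl halide).
acyl halide: present (CH(COBr) — pendant –C(=O)X: carbonyl C bonded to C and halogen → acyl halide).
alcohol: absent. In CH(COOH), the –OH sits on a carbonyl carbon, making it part of a carboxylic acid, not an alcohol.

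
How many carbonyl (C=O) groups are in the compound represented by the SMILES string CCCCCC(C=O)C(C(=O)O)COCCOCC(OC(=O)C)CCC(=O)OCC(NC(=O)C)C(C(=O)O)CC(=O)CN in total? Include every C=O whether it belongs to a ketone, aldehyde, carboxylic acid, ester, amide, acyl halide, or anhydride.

7

CH(CHO): aldehyde, 1 C=O (running total 1).
CH(COOH): carboxylic acid, 1 C=O (running total 2).
CH(OCOCH3): ester, 1 C=O (running total 3).
CH2COOCH2: ester, 1 C=O (running total 4).
CH(NHCOCH3): amide, 1 C=O (running total 5).
CH(COOH): carboxylic acid, 1 C=O (running total 6).
CO: ketone, 1 C=O (running total 7).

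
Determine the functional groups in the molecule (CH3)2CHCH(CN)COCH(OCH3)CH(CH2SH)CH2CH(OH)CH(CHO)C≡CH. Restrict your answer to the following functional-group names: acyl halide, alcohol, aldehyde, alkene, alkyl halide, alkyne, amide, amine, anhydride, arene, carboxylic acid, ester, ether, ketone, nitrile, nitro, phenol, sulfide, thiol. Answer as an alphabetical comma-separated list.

Working along the chain:
  CH(CN): pendant –C≡N: nitrile.
  CO: –C(=O)– with carbon on both sides → ketone.
  CH(OCH3): pendant –OCH3: C–O–C with sp³ C, no adjacent C=O → ether.
  CH(CH2SH): pendant –CH2SH → thiol.
  CH(OH): –OH on an sp³ carbon → alcohol (secondary).
  CH(CHO): pendant –CHO: carbonyl C bonded to C and H → aldehyde.
  C≡CH: C≡C triple bond → alkyne.

alcohol, aldehyde, alkyne, ether, ketone, nitrile, thiol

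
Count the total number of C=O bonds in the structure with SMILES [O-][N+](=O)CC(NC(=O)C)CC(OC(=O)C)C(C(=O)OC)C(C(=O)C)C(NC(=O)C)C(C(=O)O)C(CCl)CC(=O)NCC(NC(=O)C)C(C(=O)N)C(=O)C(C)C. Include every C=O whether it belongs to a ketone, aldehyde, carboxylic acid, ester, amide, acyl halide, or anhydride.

10

CH(NHCOCH3): amide, 1 C=O (running total 1).
CH(OCOCH3): ester, 1 C=O (running total 2).
CH(COOCH3): ester, 1 C=O (running total 3).
CH(COCH3): ketone, 1 C=O (running total 4).
CH(NHCOCH3): amide, 1 C=O (running total 5).
CH(COOH): carboxylic acid, 1 C=O (running total 6).
CH2CONHCH2: amide, 1 C=O (running total 7).
CH(NHCOCH3): amide, 1 C=O (running total 8).
CH(CONH2): amide, 1 C=O (running total 9).
CO: ketone, 1 C=O (running total 10).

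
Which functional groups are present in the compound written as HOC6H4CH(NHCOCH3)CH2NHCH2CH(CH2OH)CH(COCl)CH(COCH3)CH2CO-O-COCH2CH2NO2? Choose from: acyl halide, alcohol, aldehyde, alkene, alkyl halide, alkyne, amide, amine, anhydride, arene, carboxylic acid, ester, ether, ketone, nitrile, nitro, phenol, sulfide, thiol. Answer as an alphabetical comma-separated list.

acyl halide, alcohol, amide, amine, anhydride, arene, ketone, nitro, phenol

Taking each segment in turn:
  HOC6H4: –OH attached directly to an aromatic ring → phenol (not alcohol); the ring itself is an arene.
  CH(NHCOCH3): pendant –NHC(=O)CH3: N bonded to a carbonyl → amide (not amine).
  CH2NHCH2: C–N–C with sp³ carbons and no adjacent C=O → amine (secondary).
  CH(CH2OH): pendant –CH2OH on an sp³ backbone C → alcohol.
  CH(COCl): pendant –C(=O)X: carbonyl C bonded to C and halogen → acyl halide.
  CH(COCH3): pendant –COCH3: carbonyl C bonded to two carbons → ketone.
  CH2CO-O-COCH2: two acyl groups sharing one oxygen, –C(=O)–O–C(=O)– → anhydride.
  CH2NO2: –NO2 on carbon → nitro group.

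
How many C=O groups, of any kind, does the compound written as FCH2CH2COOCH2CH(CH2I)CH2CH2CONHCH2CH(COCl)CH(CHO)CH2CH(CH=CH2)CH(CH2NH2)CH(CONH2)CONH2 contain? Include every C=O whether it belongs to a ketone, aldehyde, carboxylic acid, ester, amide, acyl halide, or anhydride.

CH2COOCH2: ester, 1 C=O (running total 1).
CH2CONHCH2: amide, 1 C=O (running total 2).
CH(COCl): acyl halide, 1 C=O (running total 3).
CH(CHO): aldehyde, 1 C=O (running total 4).
CH(CONH2): amide, 1 C=O (running total 5).
CONH2: amide, 1 C=O (running total 6).

6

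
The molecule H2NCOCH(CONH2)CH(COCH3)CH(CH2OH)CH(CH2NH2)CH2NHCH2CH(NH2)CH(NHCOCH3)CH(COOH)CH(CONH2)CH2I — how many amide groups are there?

4

–C(=O)NH2: carbonyl C bonded to C and to N → amide (the N is not a separate amine).
pendant –CONH2: carbonyl C bonded to C and N → amide.
pendant –COCH3: carbonyl C bonded to two carbons → ketone.
pendant –CH2OH on an sp³ backbone C → alcohol.
pendant –CH2NH2: N on sp³ C, no adjacent C=O → amine.
C–N–C with sp³ carbons and no adjacent C=O → amine (secondary).
–NH2 on an sp³ carbon with no adjacent C=O → amine.
pendant –NHC(=O)CH3: N bonded to a carbonyl → amide (not amine).
pendant –COOH: carbonyl C bonded to C and –OH → carboxylic acid.
pendant –CONH2: carbonyl C bonded to C and N → amide.
halogen on an sp³ carbon → alkyl halide.
Amide appears at: H2NCO, CH(CONH2), CH(NHCOCH3), CH(CONH2) → 4.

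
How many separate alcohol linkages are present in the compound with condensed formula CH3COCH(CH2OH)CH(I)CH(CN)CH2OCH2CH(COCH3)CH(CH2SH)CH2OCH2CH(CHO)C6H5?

1

–C(=O)– with carbon on both sides → ketone.
pendant –CH2OH on an sp³ backbone C → alcohol.
halogen on an sp³ carbon → alkyl halide.
pendant –C≡N: nitrile.
C–O–C with sp³ carbons on both sides and no adjacent C=O → ether.
pendant –COCH3: carbonyl C bonded to two carbons → ketone.
pendant –CH2SH → thiol.
C–O–C with sp³ carbons on both sides and no adjacent C=O → ether.
pendant –CHO: carbonyl C bonded to C and H → aldehyde.
–C6H5 phenyl ring → arene.
Alcohol appears at: CH(CH2OH) → 1.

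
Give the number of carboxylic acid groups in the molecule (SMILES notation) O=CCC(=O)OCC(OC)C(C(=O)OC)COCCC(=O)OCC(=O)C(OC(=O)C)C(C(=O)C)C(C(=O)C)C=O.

Working along the chain:
  OHC: terminal –CHO: carbonyl C bonded to H and C → aldehyde.
  CH2COOCH2: –C(=O)–O–C with C on the carbonyl side → ester.
  CH(OCH3): pendant –OCH3: C–O–C with sp³ C, no adjacent C=O → ether.
  CH(COOCH3): pendant –COOCH3: carbonyl C bonded to C and –OCH3 → ester.
  CH2OCH2: C–O–C with sp³ carbons on both sides and no adjacent C=O → ether.
  CH2COOCH2: –C(=O)–O–C with C on the carbonyl side → ester.
  CO: –C(=O)– with carbon on both sides → ketone.
  CH(OCOCH3): pendant –OC(=O)CH3: an acyloxy group → ester.
  CH(COCH3): pendant –COCH3: carbonyl C bonded to two carbons → ketone.
  CH(COCH3): pendant –COCH3: carbonyl C bonded to two carbons → ketone.
  CHO: terminal –CHO: carbonyl C bonded to H and C → aldehyde.
No segment is a carboxylic acid: OHC is aldehyde, not carboxylic acid; CH2COOCH2 is ester, not carboxylic acid; CH(COOCH3) is ester, not carboxylic acid. → 0.

0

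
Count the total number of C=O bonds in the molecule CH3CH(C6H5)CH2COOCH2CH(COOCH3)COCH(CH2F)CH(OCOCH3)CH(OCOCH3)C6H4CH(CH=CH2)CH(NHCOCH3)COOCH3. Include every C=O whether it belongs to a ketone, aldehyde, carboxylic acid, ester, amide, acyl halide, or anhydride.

7

CH2COOCH2: ester, 1 C=O (running total 1).
CH(COOCH3): ester, 1 C=O (running total 2).
CO: ketone, 1 C=O (running total 3).
CH(OCOCH3): ester, 1 C=O (running total 4).
CH(OCOCH3): ester, 1 C=O (running total 5).
CH(NHCOCH3): amide, 1 C=O (running total 6).
COOCH3: ester, 1 C=O (running total 7).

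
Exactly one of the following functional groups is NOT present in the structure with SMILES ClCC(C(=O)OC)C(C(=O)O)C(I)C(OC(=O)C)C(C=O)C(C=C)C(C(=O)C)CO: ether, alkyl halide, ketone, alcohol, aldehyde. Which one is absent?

ether

aldehyde: present (CH(CHO) — pendant –CHO: carbonyl C bonded to C and H → aldehyde).
alcohol: present (CH2OH — –OH on an sp³ carbon → alcohol).
ketone: present (CH(COCH3) — pendant –COCH3: carbonyl C bonded to two carbons → ketone).
alkyl halide: present (ClCH2 — halogen on an sp³ carbon → alkyl halide).
ether: absent. In each of CH(COOCH3) and CH(OCOCH3), the C–O–C oxygen is adjacent to a C=O, so it belongs to an ester, not an ether.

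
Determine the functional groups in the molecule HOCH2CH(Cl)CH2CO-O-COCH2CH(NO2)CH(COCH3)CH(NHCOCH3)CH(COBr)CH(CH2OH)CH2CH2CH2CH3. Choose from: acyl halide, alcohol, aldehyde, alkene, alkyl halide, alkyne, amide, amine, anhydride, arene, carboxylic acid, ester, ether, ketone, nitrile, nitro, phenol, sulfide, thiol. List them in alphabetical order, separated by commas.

acyl halide, alcohol, alkyl halide, amide, anhydride, ketone, nitro

HO– on an sp³ carbon → alcohol.
halogen on an sp³ carbon → alkyl halide.
two acyl groups sharing one oxygen, –C(=O)–O–C(=O)– → anhydride.
–NO2 on an sp³ carbon → nitro (the N=O is not a carbonyl).
pendant –COCH3: carbonyl C bonded to two carbons → ketone.
pendant –NHC(=O)CH3: N bonded to a carbonyl → amide (not amine).
pendant –C(=O)X: carbonyl C bonded to C and halogen → acyl halide.
pendant –CH2OH on an sp³ backbone C → alcohol.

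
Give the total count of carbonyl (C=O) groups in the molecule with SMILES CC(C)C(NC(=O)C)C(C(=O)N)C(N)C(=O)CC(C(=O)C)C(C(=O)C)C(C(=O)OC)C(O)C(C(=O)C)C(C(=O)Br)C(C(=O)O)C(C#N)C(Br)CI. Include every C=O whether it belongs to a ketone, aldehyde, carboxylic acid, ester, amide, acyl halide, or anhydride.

9

CH(NHCOCH3): amide, 1 C=O (running total 1).
CH(CONH2): amide, 1 C=O (running total 2).
CO: ketone, 1 C=O (running total 3).
CH(COCH3): ketone, 1 C=O (running total 4).
CH(COCH3): ketone, 1 C=O (running total 5).
CH(COOCH3): ester, 1 C=O (running total 6).
CH(COCH3): ketone, 1 C=O (running total 7).
CH(COBr): acyl halide, 1 C=O (running total 8).
CH(COOH): carboxylic acid, 1 C=O (running total 9).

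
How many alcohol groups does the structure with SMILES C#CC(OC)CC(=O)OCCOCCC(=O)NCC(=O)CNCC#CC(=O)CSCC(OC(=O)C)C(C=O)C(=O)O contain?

C≡C triple bond → alkyne.
pendant –OCH3: C–O–C with sp³ C, no adjacent C=O → ether.
–C(=O)–O–C with C on the carbonyl side → ester.
C–O–C with sp³ carbons on both sides and no adjacent C=O → ether.
–C(=O)–N– linkage → amide (the N is not an amine).
–C(=O)– with carbon on both sides → ketone.
C–N–C with sp³ carbons and no adjacent C=O → amine (secondary).
C≡C triple bond → alkyne.
–C(=O)– with carbon on both sides → ketone.
C–S–C linkage → sulfide (thioether).
pendant –OC(=O)CH3: an acyloxy group → ester.
pendant –CHO: carbonyl C bonded to C and H → aldehyde.
–COOH: carbonyl C bonded to –OH and C → carboxylic acid (the –OH is not a separate alcohol).
No segment is a alcohol: CH(OCH3) is ether, not alcohol; CH2OCH2 is ether, not alcohol; CO is ketone, not alcohol. → 0.

0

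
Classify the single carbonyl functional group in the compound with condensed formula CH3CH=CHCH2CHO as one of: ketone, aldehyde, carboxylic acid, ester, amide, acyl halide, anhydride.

aldehyde

The carbonyl is in the CHO segment: terminal –CHO: carbonyl C bonded to H and C → aldehyde.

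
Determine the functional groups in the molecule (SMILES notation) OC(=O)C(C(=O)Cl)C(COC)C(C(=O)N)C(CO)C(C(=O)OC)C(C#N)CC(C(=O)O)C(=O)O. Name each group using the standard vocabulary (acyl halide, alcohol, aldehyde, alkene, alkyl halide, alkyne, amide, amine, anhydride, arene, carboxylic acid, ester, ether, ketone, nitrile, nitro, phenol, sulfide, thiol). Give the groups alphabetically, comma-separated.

Taking each segment in turn:
  HOOC: –COOH: carbonyl C bonded to –OH and C → carboxylic acid (the –OH is not a separate alcohol).
  CH(COCl): pendant –C(=O)X: carbonyl C bonded to C and halogen → acyl halide.
  CH(CH2OCH3): pendant –CH2OCH3: C–O–C linkage → ether.
  CH(CONH2): pendant –CONH2: carbonyl C bonded to C and N → amide.
  CH(CH2OH): pendant –CH2OH on an sp³ backbone C → alcohol.
  CH(COOCH3): pendant –COOCH3: carbonyl C bonded to C and –OCH3 → ester.
  CH(CN): pendant –C≡N: nitrile.
  CH(COOH): pendant –COOH: carbonyl C bonded to C and –OH → carboxylic acid.
  COOH: –COOH: carbonyl C bonded to –OH and C → carboxylic acid (the –OH is not a separate alcohol).

acyl halide, alcohol, amide, carboxylic acid, ester, ether, nitrile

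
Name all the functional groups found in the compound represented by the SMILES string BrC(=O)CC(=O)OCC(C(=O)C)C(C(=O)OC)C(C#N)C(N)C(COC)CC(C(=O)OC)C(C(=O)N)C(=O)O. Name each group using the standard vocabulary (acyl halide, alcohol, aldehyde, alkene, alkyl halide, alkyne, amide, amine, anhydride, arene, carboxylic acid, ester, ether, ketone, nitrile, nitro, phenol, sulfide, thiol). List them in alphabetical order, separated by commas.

acyl halide, amide, amine, carboxylic acid, ester, ether, ketone, nitrile

Reading the structure from left to right:
  BrCO: –C(=O)Br: carbonyl C bonded to C and to a halogen → acyl halide (not alkyl halide).
  CH2COOCH2: –C(=O)–O–C with C on the carbonyl side → ester.
  CH(COCH3): pendant –COCH3: carbonyl C bonded to two carbons → ketone.
  CH(COOCH3): pendant –COOCH3: carbonyl C bonded to C and –OCH3 → ester.
  CH(CN): pendant –C≡N: nitrile.
  CH(NH2): –NH2 on an sp³ carbon with no adjacent C=O → amine.
  CH(CH2OCH3): pendant –CH2OCH3: C–O–C linkage → ether.
  CH(COOCH3): pendant –COOCH3: carbonyl C bonded to C and –OCH3 → ester.
  CH(CONH2): pendant –CONH2: carbonyl C bonded to C and N → amide.
  COOH: –COOH: carbonyl C bonded to –OH and C → carboxylic acid (the –OH is not a separate alcohol).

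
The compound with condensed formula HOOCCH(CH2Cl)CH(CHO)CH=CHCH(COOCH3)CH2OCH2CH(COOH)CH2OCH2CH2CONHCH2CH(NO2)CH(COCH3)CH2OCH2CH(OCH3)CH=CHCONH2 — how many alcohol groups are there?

Reading the structure from left to right:
  HOOC: –COOH: carbonyl C bonded to –OH and C → carboxylic acid (the –OH is not a separate alcohol).
  CH(CH2Cl): pendant –CH2X: halogen on sp³ carbon → alkyl halide.
  CH(CHO): pendant –CHO: carbonyl C bonded to C and H → aldehyde.
  CH=CH: C=C double bond → alkene.
  CH(COOCH3): pendant –COOCH3: carbonyl C bonded to C and –OCH3 → ester.
  CH2OCH2: C–O–C with sp³ carbons on both sides and no adjacent C=O → ether.
  CH(COOH): pendant –COOH: carbonyl C bonded to C and –OH → carboxylic acid.
  CH2OCH2: C–O–C with sp³ carbons on both sides and no adjacent C=O → ether.
  CH2CONHCH2: –C(=O)–N– linkage → amide (the N is not an amine).
  CH(NO2): –NO2 on an sp³ carbon → nitro (the N=O is not a carbonyl).
  CH(COCH3): pendant –COCH3: carbonyl C bonded to two carbons → ketone.
  CH2OCH2: C–O–C with sp³ carbons on both sides and no adjacent C=O → ether.
  CH(OCH3): pendant –OCH3: C–O–C with sp³ C, no adjacent C=O → ether.
  CH=CH: C=C double bond → alkene.
  CONH2: –C(=O)NH2: carbonyl C bonded to C and to N → amide (the N is not a separate amine).
No segment is a alcohol: HOOC is carboxylic acid, not alcohol; CH(CHO) is aldehyde, not alcohol; CH2OCH2 is ether, not alcohol. → 0.

0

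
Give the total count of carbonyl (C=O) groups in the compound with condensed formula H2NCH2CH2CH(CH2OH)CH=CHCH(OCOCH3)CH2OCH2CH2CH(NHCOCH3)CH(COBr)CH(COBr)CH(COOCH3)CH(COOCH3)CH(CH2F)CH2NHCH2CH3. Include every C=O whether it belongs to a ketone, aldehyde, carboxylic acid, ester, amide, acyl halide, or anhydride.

CH(OCOCH3): ester, 1 C=O (running total 1).
CH(NHCOCH3): amide, 1 C=O (running total 2).
CH(COBr): acyl halide, 1 C=O (running total 3).
CH(COBr): acyl halide, 1 C=O (running total 4).
CH(COOCH3): ester, 1 C=O (running total 5).
CH(COOCH3): ester, 1 C=O (running total 6).

6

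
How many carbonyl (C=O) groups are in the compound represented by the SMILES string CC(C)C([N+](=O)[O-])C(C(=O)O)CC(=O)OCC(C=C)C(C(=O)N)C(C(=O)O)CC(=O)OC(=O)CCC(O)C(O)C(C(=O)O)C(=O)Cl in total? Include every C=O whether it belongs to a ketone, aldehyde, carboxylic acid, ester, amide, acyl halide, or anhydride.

8

CH(COOH): carboxylic acid, 1 C=O (running total 1).
CH2COOCH2: ester, 1 C=O (running total 2).
CH(CONH2): amide, 1 C=O (running total 3).
CH(COOH): carboxylic acid, 1 C=O (running total 4).
CH2CO-O-COCH2: anhydride, 2 C=O (running total 6).
CH(COOH): carboxylic acid, 1 C=O (running total 7).
COCl: acyl halide, 1 C=O (running total 8).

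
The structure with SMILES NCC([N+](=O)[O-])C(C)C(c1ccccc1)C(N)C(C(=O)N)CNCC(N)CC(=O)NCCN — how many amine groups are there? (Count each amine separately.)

5

–NH2 on an sp³ carbon with no adjacent C=O → amine.
–NO2 on an sp³ carbon → nitro (the N=O is not a carbonyl).
pendant –C6H5: benzene ring → arene.
–NH2 on an sp³ carbon with no adjacent C=O → amine.
pendant –CONH2: carbonyl C bonded to C and N → amide.
C–N–C with sp³ carbons and no adjacent C=O → amine (secondary).
–NH2 on an sp³ carbon with no adjacent C=O → amine.
–C(=O)–N– linkage → amide (the N is not an amine).
–NH2 on an sp³ carbon with no adjacent C=O → amine.
Amine appears at: H2NCH2, CH(NH2), CH2NHCH2, CH(NH2), CH2NH2 → 5.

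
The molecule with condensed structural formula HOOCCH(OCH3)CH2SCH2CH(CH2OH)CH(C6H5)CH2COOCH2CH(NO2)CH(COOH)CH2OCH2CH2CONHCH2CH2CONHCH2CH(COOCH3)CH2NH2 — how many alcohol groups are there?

1

–COOH: carbonyl C bonded to –OH and C → carboxylic acid (the –OH is not a separate alcohol).
pendant –OCH3: C–O–C with sp³ C, no adjacent C=O → ether.
C–S–C linkage → sulfide (thioether).
pendant –CH2OH on an sp³ backbone C → alcohol.
pendant –C6H5: benzene ring → arene.
–C(=O)–O–C with C on the carbonyl side → ester.
–NO2 on an sp³ carbon → nitro (the N=O is not a carbonyl).
pendant –COOH: carbonyl C bonded to C and –OH → carboxylic acid.
C–O–C with sp³ carbons on both sides and no adjacent C=O → ether.
–C(=O)–N– linkage → amide (the N is not an amine).
–C(=O)–N– linkage → amide (the N is not an amine).
pendant –COOCH3: carbonyl C bonded to C and –OCH3 → ester.
–NH2 on an sp³ carbon with no adjacent C=O → amine.
Alcohol appears at: CH(CH2OH) → 1.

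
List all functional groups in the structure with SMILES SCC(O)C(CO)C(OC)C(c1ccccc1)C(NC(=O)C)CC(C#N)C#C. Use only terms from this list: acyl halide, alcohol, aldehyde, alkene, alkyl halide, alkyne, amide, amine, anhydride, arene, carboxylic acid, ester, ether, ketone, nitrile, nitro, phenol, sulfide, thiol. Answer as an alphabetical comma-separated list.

Working along the chain:
  HSCH2: –SH on an sp³ carbon → thiol.
  CH(OH): –OH on an sp³ carbon → alcohol (secondary).
  CH(CH2OH): pendant –CH2OH on an sp³ backbone C → alcohol.
  CH(OCH3): pendant –OCH3: C–O–C with sp³ C, no adjacent C=O → ether.
  CH(C6H5): pendant –C6H5: benzene ring → arene.
  CH(NHCOCH3): pendant –NHC(=O)CH3: N bonded to a carbonyl → amide (not amine).
  CH(CN): pendant –C≡N: nitrile.
  C≡CH: C≡C triple bond → alkyne.

alcohol, alkyne, amide, arene, ether, nitrile, thiol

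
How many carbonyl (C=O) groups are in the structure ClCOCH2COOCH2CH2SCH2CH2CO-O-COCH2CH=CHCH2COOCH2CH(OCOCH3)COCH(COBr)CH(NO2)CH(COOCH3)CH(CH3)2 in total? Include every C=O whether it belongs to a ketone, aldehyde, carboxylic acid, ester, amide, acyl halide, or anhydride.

ClCO: acyl halide, 1 C=O (running total 1).
CH2COOCH2: ester, 1 C=O (running total 2).
CH2CO-O-COCH2: anhydride, 2 C=O (running total 4).
CH2COOCH2: ester, 1 C=O (running total 5).
CH(OCOCH3): ester, 1 C=O (running total 6).
CO: ketone, 1 C=O (running total 7).
CH(COBr): acyl halide, 1 C=O (running total 8).
CH(COOCH3): ester, 1 C=O (running total 9).

9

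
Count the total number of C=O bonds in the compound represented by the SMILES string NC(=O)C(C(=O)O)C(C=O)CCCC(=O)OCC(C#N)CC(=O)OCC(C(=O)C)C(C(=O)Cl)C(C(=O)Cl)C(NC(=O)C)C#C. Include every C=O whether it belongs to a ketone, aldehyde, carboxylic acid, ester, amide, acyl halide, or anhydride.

9

H2NCO: amide, 1 C=O (running total 1).
CH(COOH): carboxylic acid, 1 C=O (running total 2).
CH(CHO): aldehyde, 1 C=O (running total 3).
CH2COOCH2: ester, 1 C=O (running total 4).
CH2COOCH2: ester, 1 C=O (running total 5).
CH(COCH3): ketone, 1 C=O (running total 6).
CH(COCl): acyl halide, 1 C=O (running total 7).
CH(COCl): acyl halide, 1 C=O (running total 8).
CH(NHCOCH3): amide, 1 C=O (running total 9).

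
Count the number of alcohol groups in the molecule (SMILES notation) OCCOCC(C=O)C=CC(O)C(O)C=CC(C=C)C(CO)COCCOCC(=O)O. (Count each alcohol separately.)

Working along the chain:
  HOCH2: HO– on an sp³ carbon → alcohol.
  CH2OCH2: C–O–C with sp³ carbons on both sides and no adjacent C=O → ether.
  CH(CHO): pendant –CHO: carbonyl C bonded to C and H → aldehyde.
  CH=CH: C=C double bond → alkene.
  CH(OH): –OH on an sp³ carbon → alcohol (secondary).
  CH(OH): –OH on an sp³ carbon → alcohol (secondary).
  CH=CH: C=C double bond → alkene.
  CH(CH=CH2): pendant –CH=CH2: C=C double bond → alkene.
  CH(CH2OH): pendant –CH2OH on an sp³ backbone C → alcohol.
  CH2OCH2: C–O–C with sp³ carbons on both sides and no adjacent C=O → ether.
  CH2OCH2: C–O–C with sp³ carbons on both sides and no adjacent C=O → ether.
  COOH: –COOH: carbonyl C bonded to –OH and C → carboxylic acid (the –OH is not a separate alcohol).
Alcohol appears at: HOCH2, CH(OH), CH(OH), CH(CH2OH) → 4.

4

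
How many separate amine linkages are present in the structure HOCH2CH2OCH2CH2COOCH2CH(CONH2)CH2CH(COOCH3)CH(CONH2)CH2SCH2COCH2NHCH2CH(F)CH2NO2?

HO– on an sp³ carbon → alcohol.
C–O–C with sp³ carbons on both sides and no adjacent C=O → ether.
–C(=O)–O–C with C on the carbonyl side → ester.
pendant –CONH2: carbonyl C bonded to C and N → amide.
pendant –COOCH3: carbonyl C bonded to C and –OCH3 → ester.
pendant –CONH2: carbonyl C bonded to C and N → amide.
C–S–C linkage → sulfide (thioether).
–C(=O)– with carbon on both sides → ketone.
C–N–C with sp³ carbons and no adjacent C=O → amine (secondary).
halogen on an sp³ carbon → alkyl halide.
–NO2 on carbon → nitro group.
Amine appears at: CH2NHCH2 → 1.

1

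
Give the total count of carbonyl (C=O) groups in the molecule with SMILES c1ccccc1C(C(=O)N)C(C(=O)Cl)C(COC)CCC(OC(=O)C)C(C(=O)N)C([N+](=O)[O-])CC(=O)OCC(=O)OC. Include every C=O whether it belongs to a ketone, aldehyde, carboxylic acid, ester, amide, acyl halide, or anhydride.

CH(CONH2): amide, 1 C=O (running total 1).
CH(COCl): acyl halide, 1 C=O (running total 2).
CH(OCOCH3): ester, 1 C=O (running total 3).
CH(CONH2): amide, 1 C=O (running total 4).
CH2COOCH2: ester, 1 C=O (running total 5).
COOCH3: ester, 1 C=O (running total 6).

6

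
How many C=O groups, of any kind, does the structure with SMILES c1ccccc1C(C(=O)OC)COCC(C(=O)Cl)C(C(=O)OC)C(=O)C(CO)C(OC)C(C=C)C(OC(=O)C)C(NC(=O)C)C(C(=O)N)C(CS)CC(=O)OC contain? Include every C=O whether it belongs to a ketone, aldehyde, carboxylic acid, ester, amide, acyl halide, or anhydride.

8

CH(COOCH3): ester, 1 C=O (running total 1).
CH(COCl): acyl halide, 1 C=O (running total 2).
CH(COOCH3): ester, 1 C=O (running total 3).
CO: ketone, 1 C=O (running total 4).
CH(OCOCH3): ester, 1 C=O (running total 5).
CH(NHCOCH3): amide, 1 C=O (running total 6).
CH(CONH2): amide, 1 C=O (running total 7).
COOCH3: ester, 1 C=O (running total 8).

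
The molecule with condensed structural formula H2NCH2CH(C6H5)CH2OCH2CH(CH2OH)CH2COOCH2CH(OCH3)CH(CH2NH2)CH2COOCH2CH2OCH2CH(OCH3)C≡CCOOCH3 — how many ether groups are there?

–NH2 on an sp³ carbon with no adjacent C=O → amine.
pendant –C6H5: benzene ring → arene.
C–O–C with sp³ carbons on both sides and no adjacent C=O → ether.
pendant –CH2OH on an sp³ backbone C → alcohol.
–C(=O)–O–C with C on the carbonyl side → ester.
pendant –OCH3: C–O–C with sp³ C, no adjacent C=O → ether.
pendant –CH2NH2: N on sp³ C, no adjacent C=O → amine.
–C(=O)–O–C with C on the carbonyl side → ester.
C–O–C with sp³ carbons on both sides and no adjacent C=O → ether.
pendant –OCH3: C–O–C with sp³ C, no adjacent C=O → ether.
C≡C triple bond → alkyne.
–C(=O)OCH3: carbonyl C bonded to C and to –OCH3 → ester (not ketone + ether).
Ether appears at: CH2OCH2, CH(OCH3), CH2OCH2, CH(OCH3) → 4.

4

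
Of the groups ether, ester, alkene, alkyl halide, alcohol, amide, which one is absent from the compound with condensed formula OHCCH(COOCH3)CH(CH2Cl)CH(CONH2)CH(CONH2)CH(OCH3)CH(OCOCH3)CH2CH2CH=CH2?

ether: present (CH(OCH3) — pendant –OCH3: C–O–C with sp³ C, no adjacent C=O → ether).
alkyl halide: present (CH(CH2Cl) — pendant –CH2X: halogen on sp³ carbon → alkyl halide).
ester: present (CH(COOCH3) — pendant –COOCH3: carbonyl C bonded to C and –OCH3 → ester).
alkene: present (CH=CH2 — C=C double bond → alkene).
amide: present (CH(CONH2) — pendant –CONH2: carbonyl C bonded to C and N → amide).
alcohol: no segment matches this pattern.

alcohol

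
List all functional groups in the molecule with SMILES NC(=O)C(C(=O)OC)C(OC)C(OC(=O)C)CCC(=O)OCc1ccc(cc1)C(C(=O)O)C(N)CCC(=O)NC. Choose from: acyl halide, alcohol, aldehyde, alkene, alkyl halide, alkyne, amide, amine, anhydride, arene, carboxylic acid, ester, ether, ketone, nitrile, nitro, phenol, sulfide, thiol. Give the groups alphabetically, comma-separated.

amide, amine, arene, carboxylic acid, ester, ether

–C(=O)NH2: carbonyl C bonded to C and to N → amide (the N is not a separate amine).
pendant –COOCH3: carbonyl C bonded to C and –OCH3 → ester.
pendant –OCH3: C–O–C with sp³ C, no adjacent C=O → ether.
pendant –OC(=O)CH3: an acyloxy group → ester.
–C(=O)–O–C with C on the carbonyl side → ester.
para-disubstituted benzene ring → arene.
pendant –COOH: carbonyl C bonded to C and –OH → carboxylic acid.
–NH2 on an sp³ carbon with no adjacent C=O → amine.
–C(=O)NHCH3: carbonyl C bonded to C and to N → amide (the N is not an amine).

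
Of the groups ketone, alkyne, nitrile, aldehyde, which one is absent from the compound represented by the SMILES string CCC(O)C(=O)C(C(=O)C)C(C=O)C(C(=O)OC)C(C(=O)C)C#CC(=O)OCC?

nitrile

ketone: present (CO — –C(=O)– with carbon on both sides → ketone).
aldehyde: present (CH(CHO) — pendant –CHO: carbonyl C bonded to C and H → aldehyde).
alkyne: present (C≡C — C≡C triple bond → alkyne).
nitrile: absent. In C≡C, the triple bond is C≡C, not C≡N.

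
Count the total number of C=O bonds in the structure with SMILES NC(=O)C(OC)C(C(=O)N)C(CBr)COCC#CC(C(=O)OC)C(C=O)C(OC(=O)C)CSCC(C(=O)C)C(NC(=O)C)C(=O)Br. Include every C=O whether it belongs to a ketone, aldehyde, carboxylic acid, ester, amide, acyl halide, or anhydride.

H2NCO: amide, 1 C=O (running total 1).
CH(CONH2): amide, 1 C=O (running total 2).
CH(COOCH3): ester, 1 C=O (running total 3).
CH(CHO): aldehyde, 1 C=O (running total 4).
CH(OCOCH3): ester, 1 C=O (running total 5).
CH(COCH3): ketone, 1 C=O (running total 6).
CH(NHCOCH3): amide, 1 C=O (running total 7).
COBr: acyl halide, 1 C=O (running total 8).

8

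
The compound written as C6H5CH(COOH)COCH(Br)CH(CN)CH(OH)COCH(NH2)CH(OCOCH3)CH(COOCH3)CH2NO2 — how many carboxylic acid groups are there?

1

C6H5– phenyl ring → arene.
pendant –COOH: carbonyl C bonded to C and –OH → carboxylic acid.
–C(=O)– with carbon on both sides → ketone.
halogen on an sp³ carbon → alkyl halide.
pendant –C≡N: nitrile.
–OH on an sp³ carbon → alcohol (secondary).
–C(=O)– with carbon on both sides → ketone.
–NH2 on an sp³ carbon with no adjacent C=O → amine.
pendant –OC(=O)CH3: an acyloxy group → ester.
pendant –COOCH3: carbonyl C bonded to C and –OCH3 → ester.
–NO2 on carbon → nitro group.
Carboxylic acid appears at: CH(COOH) → 1.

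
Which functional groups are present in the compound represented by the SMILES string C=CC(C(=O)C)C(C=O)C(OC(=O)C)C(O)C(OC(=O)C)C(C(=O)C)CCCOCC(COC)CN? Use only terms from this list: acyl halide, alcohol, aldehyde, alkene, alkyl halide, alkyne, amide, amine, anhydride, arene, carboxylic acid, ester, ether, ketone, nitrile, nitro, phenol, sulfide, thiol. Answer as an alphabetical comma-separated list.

Reading the structure from left to right:
  CH2=CH: C=C double bond → alkene.
  CH(COCH3): pendant –COCH3: carbonyl C bonded to two carbons → ketone.
  CH(CHO): pendant –CHO: carbonyl C bonded to C and H → aldehyde.
  CH(OCOCH3): pendant –OC(=O)CH3: an acyloxy group → ester.
  CH(OH): –OH on an sp³ carbon → alcohol (secondary).
  CH(OCOCH3): pendant –OC(=O)CH3: an acyloxy group → ester.
  CH(COCH3): pendant –COCH3: carbonyl C bonded to two carbons → ketone.
  CH2OCH2: C–O–C with sp³ carbons on both sides and no adjacent C=O → ether.
  CH(CH2OCH3): pendant –CH2OCH3: C–O–C linkage → ether.
  CH2NH2: –NH2 on an sp³ carbon with no adjacent C=O → amine.

alcohol, aldehyde, alkene, amine, ester, ether, ketone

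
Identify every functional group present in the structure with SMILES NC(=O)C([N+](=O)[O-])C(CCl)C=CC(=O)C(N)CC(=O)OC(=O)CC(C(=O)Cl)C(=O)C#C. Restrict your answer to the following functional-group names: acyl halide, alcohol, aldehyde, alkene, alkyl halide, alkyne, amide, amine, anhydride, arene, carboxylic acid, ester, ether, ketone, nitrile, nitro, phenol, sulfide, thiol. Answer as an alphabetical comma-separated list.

acyl halide, alkene, alkyl halide, alkyne, amide, amine, anhydride, ketone, nitro

Taking each segment in turn:
  H2NCO: –C(=O)NH2: carbonyl C bonded to C and to N → amide (the N is not a separate amine).
  CH(NO2): –NO2 on an sp³ carbon → nitro (the N=O is not a carbonyl).
  CH(CH2Cl): pendant –CH2X: halogen on sp³ carbon → alkyl halide.
  CH=CH: C=C double bond → alkene.
  CO: –C(=O)– with carbon on both sides → ketone.
  CH(NH2): –NH2 on an sp³ carbon with no adjacent C=O → amine.
  CH2CO-O-COCH2: two acyl groups sharing one oxygen, –C(=O)–O–C(=O)– → anhydride.
  CH(COCl): pendant –C(=O)X: carbonyl C bonded to C and halogen → acyl halide.
  CO: –C(=O)– with carbon on both sides → ketone.
  C≡CH: C≡C triple bond → alkyne.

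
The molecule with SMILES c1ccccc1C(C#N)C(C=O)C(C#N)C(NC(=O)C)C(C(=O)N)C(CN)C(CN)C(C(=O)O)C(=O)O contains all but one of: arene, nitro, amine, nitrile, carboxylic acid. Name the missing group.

nitro

nitrile: present (CH(CN) — pendant –C≡N: nitrile).
arene: present (C6H5 — C6H5– phenyl ring → arene).
carboxylic acid: present (CH(COOH) — pendant –COOH: carbonyl C bonded to C and –OH → carboxylic acid).
amine: present (CH(CH2NH2) — pendant –CH2NH2: N on sp³ C, no adjacent C=O → amine).
nitro: no segment matches this pattern.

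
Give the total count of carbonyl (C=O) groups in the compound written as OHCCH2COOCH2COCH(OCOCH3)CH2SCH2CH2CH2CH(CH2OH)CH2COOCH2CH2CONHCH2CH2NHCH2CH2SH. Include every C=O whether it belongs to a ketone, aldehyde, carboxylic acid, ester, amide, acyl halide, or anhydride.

6

OHC: aldehyde, 1 C=O (running total 1).
CH2COOCH2: ester, 1 C=O (running total 2).
CO: ketone, 1 C=O (running total 3).
CH(OCOCH3): ester, 1 C=O (running total 4).
CH2COOCH2: ester, 1 C=O (running total 5).
CH2CONHCH2: amide, 1 C=O (running total 6).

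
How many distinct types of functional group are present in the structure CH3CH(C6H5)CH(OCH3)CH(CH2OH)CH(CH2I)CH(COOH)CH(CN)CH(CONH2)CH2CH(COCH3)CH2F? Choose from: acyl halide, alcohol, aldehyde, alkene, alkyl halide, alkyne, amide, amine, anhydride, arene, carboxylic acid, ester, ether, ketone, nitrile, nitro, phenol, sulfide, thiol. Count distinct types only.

Working along the chain:
  CH(C6H5): pendant –C6H5: benzene ring → arene.
  CH(OCH3): pendant –OCH3: C–O–C with sp³ C, no adjacent C=O → ether.
  CH(CH2OH): pendant –CH2OH on an sp³ backbone C → alcohol.
  CH(CH2I): pendant –CH2X: halogen on sp³ carbon → alkyl halide.
  CH(COOH): pendant –COOH: carbonyl C bonded to C and –OH → carboxylic acid.
  CH(CN): pendant –C≡N: nitrile.
  CH(CONH2): pendant –CONH2: carbonyl C bonded to C and N → amide.
  CH(COCH3): pendant –COCH3: carbonyl C bonded to two carbons → ketone.
  CH2F: halogen on an sp³ carbon → alkyl halide.
Distinct types present: alcohol, alkyl halide, amide, arene, carboxylic acid, ether, ketone, nitrile.

8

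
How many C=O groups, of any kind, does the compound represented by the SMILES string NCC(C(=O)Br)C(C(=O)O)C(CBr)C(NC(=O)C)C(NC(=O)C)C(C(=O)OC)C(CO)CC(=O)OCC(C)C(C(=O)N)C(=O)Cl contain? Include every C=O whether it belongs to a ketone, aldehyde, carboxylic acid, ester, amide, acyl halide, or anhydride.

CH(COBr): acyl halide, 1 C=O (running total 1).
CH(COOH): carboxylic acid, 1 C=O (running total 2).
CH(NHCOCH3): amide, 1 C=O (running total 3).
CH(NHCOCH3): amide, 1 C=O (running total 4).
CH(COOCH3): ester, 1 C=O (running total 5).
CH2COOCH2: ester, 1 C=O (running total 6).
CH(CONH2): amide, 1 C=O (running total 7).
COCl: acyl halide, 1 C=O (running total 8).

8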